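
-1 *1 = -1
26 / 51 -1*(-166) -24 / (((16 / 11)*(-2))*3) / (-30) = 339493 / 2040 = 166.42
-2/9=-0.22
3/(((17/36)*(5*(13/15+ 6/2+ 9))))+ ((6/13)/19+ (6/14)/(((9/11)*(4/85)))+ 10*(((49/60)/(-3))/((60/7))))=67003799683/6126676920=10.94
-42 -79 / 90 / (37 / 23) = -141677 / 3330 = -42.55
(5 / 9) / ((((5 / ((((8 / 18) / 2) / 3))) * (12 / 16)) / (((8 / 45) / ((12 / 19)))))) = 304 / 98415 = 0.00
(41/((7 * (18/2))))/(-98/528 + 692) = 3608/3835419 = 0.00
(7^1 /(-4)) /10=-7 /40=-0.18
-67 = -67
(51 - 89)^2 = 1444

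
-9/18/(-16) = 1/32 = 0.03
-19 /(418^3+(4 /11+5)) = -0.00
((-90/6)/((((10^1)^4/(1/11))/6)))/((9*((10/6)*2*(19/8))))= -3/261250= -0.00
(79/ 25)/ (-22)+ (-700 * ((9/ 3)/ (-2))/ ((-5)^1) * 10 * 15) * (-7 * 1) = 121274921/ 550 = 220499.86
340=340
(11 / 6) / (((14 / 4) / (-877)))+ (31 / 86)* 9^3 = -355063 / 1806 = -196.60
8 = 8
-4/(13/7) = -28/13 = -2.15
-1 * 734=-734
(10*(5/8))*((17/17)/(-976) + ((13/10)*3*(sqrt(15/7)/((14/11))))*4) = -25/3904 + 2145*sqrt(105)/196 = 112.13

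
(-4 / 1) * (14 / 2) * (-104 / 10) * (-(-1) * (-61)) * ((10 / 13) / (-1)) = 13664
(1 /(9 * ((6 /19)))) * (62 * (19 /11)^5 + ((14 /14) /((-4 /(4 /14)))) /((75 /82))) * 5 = 1531217967821 /913159170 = 1676.84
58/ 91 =0.64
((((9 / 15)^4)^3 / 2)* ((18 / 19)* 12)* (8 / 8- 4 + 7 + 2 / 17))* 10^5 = 25713241344 / 5046875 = 5094.88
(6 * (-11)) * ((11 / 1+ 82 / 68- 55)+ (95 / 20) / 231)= 671887 / 238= 2823.05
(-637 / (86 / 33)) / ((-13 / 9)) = 169.22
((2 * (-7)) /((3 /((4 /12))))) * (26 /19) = -364 /171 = -2.13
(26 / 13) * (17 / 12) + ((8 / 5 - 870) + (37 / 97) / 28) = -35262631 / 40740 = -865.55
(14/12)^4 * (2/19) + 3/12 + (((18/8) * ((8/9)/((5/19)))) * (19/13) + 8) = 15647639/800280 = 19.55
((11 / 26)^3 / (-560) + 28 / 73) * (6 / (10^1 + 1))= 826483551 / 3951787840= 0.21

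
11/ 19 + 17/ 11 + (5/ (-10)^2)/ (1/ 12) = 2847/ 1045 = 2.72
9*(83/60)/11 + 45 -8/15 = 45.60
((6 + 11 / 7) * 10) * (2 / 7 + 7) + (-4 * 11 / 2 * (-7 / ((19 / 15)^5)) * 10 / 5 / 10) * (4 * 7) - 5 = 98411676715 / 121328851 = 811.12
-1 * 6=-6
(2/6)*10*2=20/3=6.67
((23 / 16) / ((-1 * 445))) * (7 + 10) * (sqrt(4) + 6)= -391 / 890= -0.44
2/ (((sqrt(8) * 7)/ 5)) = 5 * sqrt(2)/ 14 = 0.51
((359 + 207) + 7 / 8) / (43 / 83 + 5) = 376405 / 3664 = 102.73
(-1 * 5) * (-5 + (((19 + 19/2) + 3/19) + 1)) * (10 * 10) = -234250/19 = -12328.95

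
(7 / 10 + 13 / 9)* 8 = 772 / 45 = 17.16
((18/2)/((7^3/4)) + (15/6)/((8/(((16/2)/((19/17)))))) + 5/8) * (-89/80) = -13766253/4170880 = -3.30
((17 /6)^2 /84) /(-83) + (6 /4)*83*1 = 31248215 /250992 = 124.50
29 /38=0.76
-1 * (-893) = 893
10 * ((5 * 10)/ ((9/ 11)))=5500/ 9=611.11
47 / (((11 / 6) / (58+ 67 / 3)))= 22654 / 11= 2059.45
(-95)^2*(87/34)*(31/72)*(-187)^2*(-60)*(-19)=1585494717125/4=396373679281.25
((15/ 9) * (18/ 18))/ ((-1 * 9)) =-5/ 27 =-0.19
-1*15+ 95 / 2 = 65 / 2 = 32.50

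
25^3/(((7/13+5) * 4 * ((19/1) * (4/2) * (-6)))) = -203125/65664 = -3.09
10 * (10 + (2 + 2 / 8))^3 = 588245 / 32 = 18382.66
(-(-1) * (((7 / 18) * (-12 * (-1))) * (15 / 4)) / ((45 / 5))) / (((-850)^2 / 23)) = 161 / 2601000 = 0.00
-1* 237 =-237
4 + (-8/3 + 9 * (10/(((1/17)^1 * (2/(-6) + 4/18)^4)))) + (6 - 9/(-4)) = 120460075/12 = 10038339.58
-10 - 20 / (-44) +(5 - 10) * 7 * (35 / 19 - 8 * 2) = 101570 / 209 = 485.98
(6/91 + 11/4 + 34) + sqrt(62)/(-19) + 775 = 811.40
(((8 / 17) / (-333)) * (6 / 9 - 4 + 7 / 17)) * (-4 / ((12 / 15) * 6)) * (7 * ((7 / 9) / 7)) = -20860 / 7795197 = -0.00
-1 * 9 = -9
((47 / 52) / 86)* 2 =47 / 2236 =0.02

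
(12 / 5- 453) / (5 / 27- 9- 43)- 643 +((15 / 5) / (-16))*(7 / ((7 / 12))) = -17810771 / 27980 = -636.55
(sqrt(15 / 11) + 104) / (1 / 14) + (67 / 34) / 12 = 14 * sqrt(165) / 11 + 594115 / 408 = 1472.51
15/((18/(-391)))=-1955/6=-325.83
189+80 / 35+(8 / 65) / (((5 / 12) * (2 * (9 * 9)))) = 11749837 / 61425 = 191.29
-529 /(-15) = 35.27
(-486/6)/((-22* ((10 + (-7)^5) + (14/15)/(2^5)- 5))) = -9720/44357203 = -0.00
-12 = -12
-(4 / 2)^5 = -32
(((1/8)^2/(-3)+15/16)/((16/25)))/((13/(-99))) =-147675/13312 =-11.09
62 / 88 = 31 / 44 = 0.70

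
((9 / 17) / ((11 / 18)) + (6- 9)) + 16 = 2593 / 187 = 13.87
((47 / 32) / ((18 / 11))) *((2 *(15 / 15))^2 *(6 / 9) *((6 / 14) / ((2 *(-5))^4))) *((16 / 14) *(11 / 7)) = 5687 / 30870000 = 0.00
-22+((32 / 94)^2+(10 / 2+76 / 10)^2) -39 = 5405196 / 55225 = 97.88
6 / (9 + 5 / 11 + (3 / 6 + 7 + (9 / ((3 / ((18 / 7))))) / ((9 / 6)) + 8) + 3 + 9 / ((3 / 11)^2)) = 924 / 23731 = 0.04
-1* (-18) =18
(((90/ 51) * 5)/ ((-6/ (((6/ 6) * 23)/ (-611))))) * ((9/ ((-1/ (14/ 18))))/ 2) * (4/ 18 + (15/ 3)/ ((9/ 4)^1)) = -44275/ 93483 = -0.47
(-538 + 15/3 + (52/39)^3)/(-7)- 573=-93970/189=-497.20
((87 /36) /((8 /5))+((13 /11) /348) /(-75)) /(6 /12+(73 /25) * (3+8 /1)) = 3469021 /74921616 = 0.05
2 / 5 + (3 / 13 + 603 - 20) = 37936 / 65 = 583.63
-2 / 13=-0.15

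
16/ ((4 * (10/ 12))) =24/ 5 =4.80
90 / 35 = 18 / 7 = 2.57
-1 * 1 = -1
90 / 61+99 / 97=14769 / 5917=2.50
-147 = -147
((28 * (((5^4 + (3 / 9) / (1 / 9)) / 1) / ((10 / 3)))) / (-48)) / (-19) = 1099 / 190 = 5.78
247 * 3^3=6669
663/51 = 13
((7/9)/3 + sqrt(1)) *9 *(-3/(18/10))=-170/9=-18.89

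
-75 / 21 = -25 / 7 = -3.57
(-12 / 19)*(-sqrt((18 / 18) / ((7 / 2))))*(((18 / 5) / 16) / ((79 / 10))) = 27*sqrt(14) / 10507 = 0.01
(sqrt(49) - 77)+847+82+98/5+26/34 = 74746/85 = 879.36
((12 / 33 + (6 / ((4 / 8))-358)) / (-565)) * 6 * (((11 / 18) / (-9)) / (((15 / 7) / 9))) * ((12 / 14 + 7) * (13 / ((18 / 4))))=-23.76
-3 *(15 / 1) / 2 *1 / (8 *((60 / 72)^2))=-81 / 20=-4.05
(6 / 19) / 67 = 6 / 1273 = 0.00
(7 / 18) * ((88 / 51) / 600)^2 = 847 / 263351250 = 0.00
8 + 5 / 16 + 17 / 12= 467 / 48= 9.73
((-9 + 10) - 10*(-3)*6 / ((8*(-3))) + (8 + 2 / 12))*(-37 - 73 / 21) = -4250 / 63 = -67.46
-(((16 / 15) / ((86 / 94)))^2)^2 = -319794774016 / 173076800625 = -1.85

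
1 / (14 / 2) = 1 / 7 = 0.14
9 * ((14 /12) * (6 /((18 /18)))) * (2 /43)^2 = 252 /1849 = 0.14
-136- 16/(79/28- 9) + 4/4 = -22907/173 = -132.41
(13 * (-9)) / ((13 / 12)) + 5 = -103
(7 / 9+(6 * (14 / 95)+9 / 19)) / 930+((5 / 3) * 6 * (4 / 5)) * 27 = 85877113 / 397575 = 216.00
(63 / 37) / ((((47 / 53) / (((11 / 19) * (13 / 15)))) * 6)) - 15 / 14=-1053352 / 1156435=-0.91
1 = 1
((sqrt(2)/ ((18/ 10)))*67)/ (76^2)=335*sqrt(2)/ 51984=0.01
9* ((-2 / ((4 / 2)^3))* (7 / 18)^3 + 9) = 209609 / 2592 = 80.87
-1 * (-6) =6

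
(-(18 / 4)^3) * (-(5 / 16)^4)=455625 / 524288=0.87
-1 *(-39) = 39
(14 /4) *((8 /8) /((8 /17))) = 119 /16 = 7.44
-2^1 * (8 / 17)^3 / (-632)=128 / 388127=0.00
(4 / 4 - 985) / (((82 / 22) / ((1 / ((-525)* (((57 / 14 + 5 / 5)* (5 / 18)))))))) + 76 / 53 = 842404 / 470375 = 1.79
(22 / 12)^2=121 / 36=3.36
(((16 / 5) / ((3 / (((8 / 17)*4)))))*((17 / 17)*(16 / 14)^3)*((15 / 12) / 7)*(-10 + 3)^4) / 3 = 65536 / 153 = 428.34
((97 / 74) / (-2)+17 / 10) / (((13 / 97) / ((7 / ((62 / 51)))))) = 26768217 / 596440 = 44.88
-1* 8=-8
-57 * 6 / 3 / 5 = -114 / 5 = -22.80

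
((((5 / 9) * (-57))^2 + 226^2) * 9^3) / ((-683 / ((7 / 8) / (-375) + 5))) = -189738558999 / 683000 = -277801.70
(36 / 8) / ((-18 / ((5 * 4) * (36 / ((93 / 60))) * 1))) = -3600 / 31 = -116.13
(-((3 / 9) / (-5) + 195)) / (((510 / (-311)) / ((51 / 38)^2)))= 3864797 / 18050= 214.12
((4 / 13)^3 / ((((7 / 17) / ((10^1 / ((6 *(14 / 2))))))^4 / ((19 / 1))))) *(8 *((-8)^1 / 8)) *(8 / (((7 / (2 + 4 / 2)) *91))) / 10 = -1624984576000 / 653489822521809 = -0.00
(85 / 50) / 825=17 / 8250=0.00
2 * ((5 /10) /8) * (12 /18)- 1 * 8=-95 /12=-7.92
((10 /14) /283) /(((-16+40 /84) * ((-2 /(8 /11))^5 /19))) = 0.00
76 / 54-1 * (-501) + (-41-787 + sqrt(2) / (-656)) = -325.59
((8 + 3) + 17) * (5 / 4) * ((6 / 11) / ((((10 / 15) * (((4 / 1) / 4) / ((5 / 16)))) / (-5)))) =-7875 / 176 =-44.74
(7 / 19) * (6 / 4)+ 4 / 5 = 257 / 190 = 1.35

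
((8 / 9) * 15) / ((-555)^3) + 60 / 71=6154338932 / 7282635075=0.85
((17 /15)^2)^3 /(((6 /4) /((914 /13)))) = 44123476132 /444234375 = 99.32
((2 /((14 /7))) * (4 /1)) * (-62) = -248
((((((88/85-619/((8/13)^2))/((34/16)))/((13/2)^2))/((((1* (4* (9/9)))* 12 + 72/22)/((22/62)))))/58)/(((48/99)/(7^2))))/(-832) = 579555795357/2197735346094080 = 0.00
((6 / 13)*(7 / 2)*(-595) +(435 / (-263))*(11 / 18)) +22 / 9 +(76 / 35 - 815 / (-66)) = -11197631539 / 11846835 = -945.20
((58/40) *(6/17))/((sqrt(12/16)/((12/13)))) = 348 *sqrt(3)/1105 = 0.55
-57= -57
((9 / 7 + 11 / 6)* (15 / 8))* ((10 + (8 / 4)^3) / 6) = 17.54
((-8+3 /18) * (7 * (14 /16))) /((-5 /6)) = 2303 /40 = 57.58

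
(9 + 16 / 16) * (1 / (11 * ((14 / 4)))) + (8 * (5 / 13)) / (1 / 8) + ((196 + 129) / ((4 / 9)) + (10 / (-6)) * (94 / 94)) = 9062555 / 12012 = 754.46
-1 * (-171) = 171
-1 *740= -740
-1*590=-590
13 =13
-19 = -19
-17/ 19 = -0.89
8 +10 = 18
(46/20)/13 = 23/130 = 0.18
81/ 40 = 2.02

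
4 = 4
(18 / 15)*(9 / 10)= 1.08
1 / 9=0.11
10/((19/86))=45.26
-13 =-13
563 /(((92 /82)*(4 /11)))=253913 /184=1379.96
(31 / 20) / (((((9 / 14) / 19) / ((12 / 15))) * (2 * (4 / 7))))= 32.07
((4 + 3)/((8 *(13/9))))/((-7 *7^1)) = -0.01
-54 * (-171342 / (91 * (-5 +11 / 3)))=-6939351 / 91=-76256.60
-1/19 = -0.05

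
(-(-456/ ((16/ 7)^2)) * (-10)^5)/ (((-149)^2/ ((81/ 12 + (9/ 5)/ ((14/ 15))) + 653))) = -23100853125/ 88804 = -260133.02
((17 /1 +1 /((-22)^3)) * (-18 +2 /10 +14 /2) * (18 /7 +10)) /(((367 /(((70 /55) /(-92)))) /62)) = 60603822 /11234971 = 5.39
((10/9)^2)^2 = 10000/6561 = 1.52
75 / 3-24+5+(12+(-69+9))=-42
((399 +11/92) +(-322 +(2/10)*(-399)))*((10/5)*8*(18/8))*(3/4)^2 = -99873/1840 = -54.28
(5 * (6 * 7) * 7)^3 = 3176523000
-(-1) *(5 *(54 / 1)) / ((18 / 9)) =135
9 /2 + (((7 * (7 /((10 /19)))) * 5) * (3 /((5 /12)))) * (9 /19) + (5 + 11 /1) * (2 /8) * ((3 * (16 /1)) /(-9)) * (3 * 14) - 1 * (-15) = 7111 /10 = 711.10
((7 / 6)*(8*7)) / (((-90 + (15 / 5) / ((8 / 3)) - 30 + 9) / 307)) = -481376 / 2637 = -182.55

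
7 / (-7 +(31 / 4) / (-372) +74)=336 / 3215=0.10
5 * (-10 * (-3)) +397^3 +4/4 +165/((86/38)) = 62570996.91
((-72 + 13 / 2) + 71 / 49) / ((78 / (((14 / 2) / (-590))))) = 6277 / 644280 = 0.01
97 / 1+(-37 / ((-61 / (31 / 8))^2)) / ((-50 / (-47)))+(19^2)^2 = 1552911538421 / 11907200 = 130417.86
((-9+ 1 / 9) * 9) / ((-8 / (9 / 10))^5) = 59049 / 40960000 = 0.00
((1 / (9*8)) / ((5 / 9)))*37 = 0.92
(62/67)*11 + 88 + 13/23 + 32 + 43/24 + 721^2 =19230701255/36984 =519973.54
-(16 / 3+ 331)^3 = -1027243729 / 27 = -38046064.04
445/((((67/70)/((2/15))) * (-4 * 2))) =-3115/402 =-7.75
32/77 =0.42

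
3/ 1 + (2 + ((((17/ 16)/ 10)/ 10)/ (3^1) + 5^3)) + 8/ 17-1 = 10565089/ 81600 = 129.47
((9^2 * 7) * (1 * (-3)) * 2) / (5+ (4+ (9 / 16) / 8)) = -16128 / 43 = -375.07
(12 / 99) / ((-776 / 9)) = -0.00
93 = 93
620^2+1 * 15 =384415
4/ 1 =4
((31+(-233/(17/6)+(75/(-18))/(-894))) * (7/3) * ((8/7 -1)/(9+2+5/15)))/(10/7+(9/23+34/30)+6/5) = -752130659/2073128784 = -0.36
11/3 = 3.67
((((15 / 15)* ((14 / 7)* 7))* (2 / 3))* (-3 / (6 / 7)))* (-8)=784 / 3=261.33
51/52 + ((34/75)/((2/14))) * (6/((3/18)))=149787/1300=115.22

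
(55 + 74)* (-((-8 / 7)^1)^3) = 66048 / 343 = 192.56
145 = 145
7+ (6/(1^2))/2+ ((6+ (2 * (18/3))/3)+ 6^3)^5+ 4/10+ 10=589579257396.40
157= 157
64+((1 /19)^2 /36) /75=62380801 /974700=64.00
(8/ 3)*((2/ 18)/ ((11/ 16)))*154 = 1792/ 27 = 66.37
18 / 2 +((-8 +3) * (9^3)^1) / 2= -3627 / 2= -1813.50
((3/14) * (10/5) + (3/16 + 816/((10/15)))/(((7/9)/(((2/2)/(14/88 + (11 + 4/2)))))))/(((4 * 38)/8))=648687/102676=6.32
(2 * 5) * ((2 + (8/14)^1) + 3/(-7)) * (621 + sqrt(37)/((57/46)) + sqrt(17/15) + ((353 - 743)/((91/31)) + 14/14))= 10 * sqrt(255)/7 + 2300 * sqrt(37)/133 + 513600/49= 10609.64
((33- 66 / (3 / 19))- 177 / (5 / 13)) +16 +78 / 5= -4068 / 5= -813.60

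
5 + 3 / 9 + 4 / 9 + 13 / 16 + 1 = 1093 / 144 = 7.59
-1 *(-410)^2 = -168100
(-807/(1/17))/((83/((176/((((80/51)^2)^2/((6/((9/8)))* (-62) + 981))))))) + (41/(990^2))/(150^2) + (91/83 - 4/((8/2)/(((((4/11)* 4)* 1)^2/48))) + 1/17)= -3124738.28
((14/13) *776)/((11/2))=21728/143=151.94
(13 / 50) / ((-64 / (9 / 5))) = -117 / 16000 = -0.01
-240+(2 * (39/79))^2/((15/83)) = -7320876/31205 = -234.61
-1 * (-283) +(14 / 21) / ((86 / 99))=12202 / 43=283.77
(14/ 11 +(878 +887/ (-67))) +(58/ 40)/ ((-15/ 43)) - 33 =183264761/ 221100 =828.88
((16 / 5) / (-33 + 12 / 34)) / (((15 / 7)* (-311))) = 1904 / 12945375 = 0.00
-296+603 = 307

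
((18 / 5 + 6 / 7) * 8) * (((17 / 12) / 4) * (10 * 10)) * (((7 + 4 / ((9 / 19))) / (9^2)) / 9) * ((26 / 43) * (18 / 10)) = 6389552 / 219429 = 29.12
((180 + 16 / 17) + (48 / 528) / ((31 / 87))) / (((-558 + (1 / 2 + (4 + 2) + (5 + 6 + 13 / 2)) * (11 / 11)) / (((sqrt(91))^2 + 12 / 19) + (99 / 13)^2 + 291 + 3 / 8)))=-11899320977875 / 79519721424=-149.64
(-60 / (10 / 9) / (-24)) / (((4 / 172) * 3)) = 129 / 4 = 32.25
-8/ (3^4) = -8/ 81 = -0.10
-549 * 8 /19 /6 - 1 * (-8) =-580 /19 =-30.53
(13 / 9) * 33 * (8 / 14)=572 / 21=27.24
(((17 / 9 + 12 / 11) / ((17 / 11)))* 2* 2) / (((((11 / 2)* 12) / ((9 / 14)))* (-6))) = -295 / 23562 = -0.01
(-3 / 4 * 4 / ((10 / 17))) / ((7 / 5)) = -3.64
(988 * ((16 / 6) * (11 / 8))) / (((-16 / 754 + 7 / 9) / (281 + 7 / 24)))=6915110059 / 5134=1346924.44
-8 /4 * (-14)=28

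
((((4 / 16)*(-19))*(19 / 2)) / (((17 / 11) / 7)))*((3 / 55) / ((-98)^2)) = -1083 / 932960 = -0.00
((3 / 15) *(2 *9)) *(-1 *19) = -68.40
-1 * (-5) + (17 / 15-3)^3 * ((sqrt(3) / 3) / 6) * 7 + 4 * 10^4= 40005-76832 * sqrt(3) / 30375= 40000.62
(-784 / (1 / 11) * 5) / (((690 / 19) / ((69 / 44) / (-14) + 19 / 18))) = -695723 / 621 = -1120.33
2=2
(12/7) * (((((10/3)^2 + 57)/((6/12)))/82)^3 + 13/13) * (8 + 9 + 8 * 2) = 1763707352/5582601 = 315.93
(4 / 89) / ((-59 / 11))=-44 / 5251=-0.01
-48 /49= -0.98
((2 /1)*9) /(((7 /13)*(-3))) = -78 /7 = -11.14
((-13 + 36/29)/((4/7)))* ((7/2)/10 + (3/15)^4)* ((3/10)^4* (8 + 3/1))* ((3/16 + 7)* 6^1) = -27.80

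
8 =8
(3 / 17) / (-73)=-3 / 1241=-0.00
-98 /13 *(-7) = 686 /13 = 52.77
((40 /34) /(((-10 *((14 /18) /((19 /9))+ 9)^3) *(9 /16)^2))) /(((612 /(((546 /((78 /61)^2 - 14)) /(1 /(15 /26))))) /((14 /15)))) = 20009513776 /1138928272438815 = 0.00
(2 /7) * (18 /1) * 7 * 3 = 108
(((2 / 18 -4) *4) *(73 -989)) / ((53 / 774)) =11028640 / 53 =208087.55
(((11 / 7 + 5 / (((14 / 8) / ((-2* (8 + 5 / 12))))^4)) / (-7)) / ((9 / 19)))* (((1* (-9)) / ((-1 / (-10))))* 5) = 7908880808350 / 1361367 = 5809514.12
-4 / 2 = -2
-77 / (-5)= 77 / 5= 15.40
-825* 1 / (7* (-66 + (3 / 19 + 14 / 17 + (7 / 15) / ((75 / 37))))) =1.82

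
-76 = -76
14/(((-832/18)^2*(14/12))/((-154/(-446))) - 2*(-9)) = 18711/9671929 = 0.00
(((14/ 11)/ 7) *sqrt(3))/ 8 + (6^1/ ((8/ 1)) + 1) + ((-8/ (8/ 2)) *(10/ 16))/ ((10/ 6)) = sqrt(3)/ 44 + 1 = 1.04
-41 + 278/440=-8881/220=-40.37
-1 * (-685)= 685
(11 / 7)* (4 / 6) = 22 / 21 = 1.05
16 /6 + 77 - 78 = 5 /3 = 1.67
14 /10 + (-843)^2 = 3553252 /5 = 710650.40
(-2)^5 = -32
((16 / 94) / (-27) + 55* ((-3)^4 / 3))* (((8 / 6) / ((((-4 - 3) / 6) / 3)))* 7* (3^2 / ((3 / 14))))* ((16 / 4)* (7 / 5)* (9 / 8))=-2216121432 / 235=-9430303.97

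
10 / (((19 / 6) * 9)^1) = 20 / 57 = 0.35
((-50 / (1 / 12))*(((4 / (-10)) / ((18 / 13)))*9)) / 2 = 780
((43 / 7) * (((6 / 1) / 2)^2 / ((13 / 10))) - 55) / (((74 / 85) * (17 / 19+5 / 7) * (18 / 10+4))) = -9165125 / 5970172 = -1.54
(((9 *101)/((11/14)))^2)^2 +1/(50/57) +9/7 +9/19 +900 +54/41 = 7151105378546641012461/3991868650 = 1791418006338.12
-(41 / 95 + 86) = -8211 / 95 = -86.43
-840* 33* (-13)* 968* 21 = 7325398080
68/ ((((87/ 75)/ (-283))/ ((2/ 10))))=-96220/ 29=-3317.93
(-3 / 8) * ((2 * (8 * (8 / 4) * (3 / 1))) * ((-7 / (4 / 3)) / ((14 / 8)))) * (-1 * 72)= -7776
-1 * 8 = -8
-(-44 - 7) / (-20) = -51 / 20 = -2.55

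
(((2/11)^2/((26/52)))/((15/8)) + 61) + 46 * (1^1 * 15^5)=63400329529/1815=34931311.04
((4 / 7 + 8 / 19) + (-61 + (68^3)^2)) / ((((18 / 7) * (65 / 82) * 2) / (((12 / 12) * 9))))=539124382421451 / 2470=218268980737.43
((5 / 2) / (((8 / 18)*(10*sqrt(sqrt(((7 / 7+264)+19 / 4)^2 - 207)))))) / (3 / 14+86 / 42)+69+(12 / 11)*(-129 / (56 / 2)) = 27*1160929^(3 / 4) / 63021860+4926 / 77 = 63.99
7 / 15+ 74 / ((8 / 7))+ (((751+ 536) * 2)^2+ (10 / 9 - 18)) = 1192594379 / 180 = 6625524.33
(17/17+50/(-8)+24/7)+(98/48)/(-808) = -247591/135744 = -1.82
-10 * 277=-2770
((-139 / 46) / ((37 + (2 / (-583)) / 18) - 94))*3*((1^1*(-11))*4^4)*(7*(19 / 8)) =-6402085074 / 859855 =-7445.54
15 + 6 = 21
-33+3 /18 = -197 /6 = -32.83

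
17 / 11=1.55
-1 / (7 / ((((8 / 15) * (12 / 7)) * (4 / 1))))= -128 / 245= -0.52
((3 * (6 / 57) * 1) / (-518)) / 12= -1 / 19684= -0.00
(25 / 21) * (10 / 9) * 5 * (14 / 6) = 15.43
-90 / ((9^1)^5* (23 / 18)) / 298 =-10 / 2498283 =-0.00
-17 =-17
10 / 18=5 / 9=0.56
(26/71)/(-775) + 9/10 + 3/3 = 209043/110050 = 1.90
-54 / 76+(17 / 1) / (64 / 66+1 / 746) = 15257793 / 908390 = 16.80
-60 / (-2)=30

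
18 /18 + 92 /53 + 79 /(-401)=2.54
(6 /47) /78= 1 /611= 0.00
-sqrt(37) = -6.08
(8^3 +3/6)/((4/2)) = 1025/4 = 256.25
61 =61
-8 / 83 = -0.10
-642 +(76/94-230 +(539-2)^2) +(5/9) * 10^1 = 121613923/423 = 287503.36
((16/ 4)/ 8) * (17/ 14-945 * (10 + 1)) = -145513/ 28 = -5196.89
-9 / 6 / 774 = -1 / 516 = -0.00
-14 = -14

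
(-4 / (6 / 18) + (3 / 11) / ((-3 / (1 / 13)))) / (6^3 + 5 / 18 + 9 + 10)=-30906 / 605605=-0.05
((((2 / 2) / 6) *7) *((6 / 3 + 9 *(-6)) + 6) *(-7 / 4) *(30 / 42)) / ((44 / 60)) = 4025 / 44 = 91.48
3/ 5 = 0.60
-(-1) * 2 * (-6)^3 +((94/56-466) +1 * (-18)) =-25601/28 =-914.32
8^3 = 512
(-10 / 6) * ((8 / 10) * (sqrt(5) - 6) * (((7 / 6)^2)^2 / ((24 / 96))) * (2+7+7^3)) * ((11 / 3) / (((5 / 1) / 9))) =18593344 / 135 - 9296672 * sqrt(5) / 405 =86400.10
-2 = -2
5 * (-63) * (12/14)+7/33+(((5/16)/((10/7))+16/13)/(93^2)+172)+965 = 11440791779/13192608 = 867.21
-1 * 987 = -987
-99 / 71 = -1.39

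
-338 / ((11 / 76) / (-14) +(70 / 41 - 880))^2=-643232041088 / 1468046198338281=-0.00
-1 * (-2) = 2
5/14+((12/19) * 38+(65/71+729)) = 749747/994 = 754.27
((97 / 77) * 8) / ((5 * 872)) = 0.00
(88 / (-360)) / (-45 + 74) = -11 / 1305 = -0.01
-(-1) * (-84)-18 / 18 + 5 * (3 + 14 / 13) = -840 / 13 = -64.62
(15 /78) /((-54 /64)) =-80 /351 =-0.23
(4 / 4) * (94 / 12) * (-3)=-23.50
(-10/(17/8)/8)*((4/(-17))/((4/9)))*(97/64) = 4365/9248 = 0.47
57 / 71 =0.80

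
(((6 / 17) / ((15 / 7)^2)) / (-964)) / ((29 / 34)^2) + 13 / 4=197607311 / 60804300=3.25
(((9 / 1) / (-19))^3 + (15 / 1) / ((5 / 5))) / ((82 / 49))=2502822 / 281219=8.90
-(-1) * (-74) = -74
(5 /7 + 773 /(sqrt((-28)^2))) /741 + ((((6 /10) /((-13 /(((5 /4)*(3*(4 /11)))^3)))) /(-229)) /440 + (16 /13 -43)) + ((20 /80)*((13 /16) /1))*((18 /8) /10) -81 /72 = -42.81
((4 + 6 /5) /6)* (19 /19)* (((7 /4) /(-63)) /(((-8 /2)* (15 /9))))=13 /3600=0.00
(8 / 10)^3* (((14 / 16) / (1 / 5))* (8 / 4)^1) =112 / 25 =4.48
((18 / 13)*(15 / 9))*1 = 30 / 13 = 2.31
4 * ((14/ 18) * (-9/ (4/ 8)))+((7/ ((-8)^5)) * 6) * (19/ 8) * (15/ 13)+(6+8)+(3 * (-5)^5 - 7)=-16057898849/ 1703936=-9424.00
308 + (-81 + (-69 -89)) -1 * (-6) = 75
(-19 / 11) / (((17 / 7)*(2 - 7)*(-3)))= -133 / 2805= -0.05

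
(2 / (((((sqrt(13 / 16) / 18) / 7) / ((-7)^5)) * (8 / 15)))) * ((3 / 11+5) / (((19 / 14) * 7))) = -3684766680 * sqrt(13) / 2717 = -4889810.53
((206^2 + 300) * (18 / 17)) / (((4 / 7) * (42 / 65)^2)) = 189663.45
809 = 809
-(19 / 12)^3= -6859 / 1728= -3.97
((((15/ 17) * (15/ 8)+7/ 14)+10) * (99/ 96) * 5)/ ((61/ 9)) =2454705/ 265472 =9.25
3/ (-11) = -3/ 11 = -0.27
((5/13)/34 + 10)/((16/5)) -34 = -218323/7072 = -30.87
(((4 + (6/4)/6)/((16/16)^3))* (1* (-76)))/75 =-323/75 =-4.31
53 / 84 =0.63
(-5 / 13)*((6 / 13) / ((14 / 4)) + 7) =-3245 / 1183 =-2.74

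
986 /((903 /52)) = 51272 /903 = 56.78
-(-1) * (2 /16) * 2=1 /4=0.25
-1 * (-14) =14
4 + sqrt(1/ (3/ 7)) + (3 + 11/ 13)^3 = sqrt(21)/ 3 + 133788/ 2197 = 62.42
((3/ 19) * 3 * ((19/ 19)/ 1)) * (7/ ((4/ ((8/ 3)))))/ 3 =14/ 19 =0.74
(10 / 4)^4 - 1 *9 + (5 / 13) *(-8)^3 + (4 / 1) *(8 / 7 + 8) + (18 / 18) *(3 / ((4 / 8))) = -180965 / 1456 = -124.29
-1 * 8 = -8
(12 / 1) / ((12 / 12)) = 12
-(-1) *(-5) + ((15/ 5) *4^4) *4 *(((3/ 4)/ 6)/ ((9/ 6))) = 251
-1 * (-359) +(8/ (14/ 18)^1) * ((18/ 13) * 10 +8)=53117/ 91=583.70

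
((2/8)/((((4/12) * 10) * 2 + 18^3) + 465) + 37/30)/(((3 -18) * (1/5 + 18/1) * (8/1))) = -1399459/2478097440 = -0.00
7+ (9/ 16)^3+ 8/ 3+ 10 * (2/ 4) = 14.84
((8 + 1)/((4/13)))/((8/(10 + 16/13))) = 657/16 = 41.06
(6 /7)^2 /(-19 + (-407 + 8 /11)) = -198 /114611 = -0.00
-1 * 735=-735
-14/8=-1.75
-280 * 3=-840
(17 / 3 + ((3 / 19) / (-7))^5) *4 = 22.67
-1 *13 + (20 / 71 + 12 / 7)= -11.00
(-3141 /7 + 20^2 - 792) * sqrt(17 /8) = -5885 * sqrt(34) /28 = -1225.54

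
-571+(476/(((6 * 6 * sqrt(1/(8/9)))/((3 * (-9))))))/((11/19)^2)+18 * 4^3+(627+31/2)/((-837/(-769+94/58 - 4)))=28475338/24273 - 85918 * sqrt(2)/121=168.94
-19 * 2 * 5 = -190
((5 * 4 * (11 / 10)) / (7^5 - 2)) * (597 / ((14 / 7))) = 6567 / 16805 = 0.39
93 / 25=3.72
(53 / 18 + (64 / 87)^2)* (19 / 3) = 1002535 / 45414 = 22.08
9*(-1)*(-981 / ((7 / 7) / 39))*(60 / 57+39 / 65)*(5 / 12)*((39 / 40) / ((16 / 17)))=11947252707 / 48640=245626.08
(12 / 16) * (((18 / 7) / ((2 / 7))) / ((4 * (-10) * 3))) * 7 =-63 / 160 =-0.39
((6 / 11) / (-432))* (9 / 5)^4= -729 / 55000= -0.01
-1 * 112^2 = -12544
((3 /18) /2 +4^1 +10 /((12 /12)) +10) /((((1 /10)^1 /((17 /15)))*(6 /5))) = 24565 /108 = 227.45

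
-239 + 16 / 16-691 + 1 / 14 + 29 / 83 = -1079009 / 1162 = -928.58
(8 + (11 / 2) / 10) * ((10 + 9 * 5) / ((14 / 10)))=335.89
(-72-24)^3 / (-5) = 884736 / 5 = 176947.20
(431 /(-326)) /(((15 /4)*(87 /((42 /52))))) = -3017 /921765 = -0.00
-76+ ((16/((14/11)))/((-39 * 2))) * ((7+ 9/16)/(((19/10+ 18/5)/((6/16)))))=-110777/1456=-76.08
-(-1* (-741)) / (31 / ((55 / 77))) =-17.07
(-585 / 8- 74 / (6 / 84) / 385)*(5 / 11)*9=-300231 / 968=-310.16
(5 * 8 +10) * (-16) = -800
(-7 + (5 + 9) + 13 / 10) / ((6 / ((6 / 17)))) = 83 / 170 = 0.49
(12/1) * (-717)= -8604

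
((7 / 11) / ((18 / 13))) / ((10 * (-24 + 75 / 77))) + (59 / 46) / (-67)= -10396247 / 491794740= -0.02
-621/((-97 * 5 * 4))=0.32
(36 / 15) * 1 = 12 / 5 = 2.40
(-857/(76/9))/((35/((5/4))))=-7713/2128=-3.62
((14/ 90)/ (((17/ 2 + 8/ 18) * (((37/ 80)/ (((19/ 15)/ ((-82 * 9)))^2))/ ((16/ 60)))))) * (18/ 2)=11552/ 43452379125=0.00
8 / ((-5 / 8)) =-64 / 5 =-12.80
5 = 5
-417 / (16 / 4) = -417 / 4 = -104.25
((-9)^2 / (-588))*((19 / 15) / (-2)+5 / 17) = 1557 / 33320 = 0.05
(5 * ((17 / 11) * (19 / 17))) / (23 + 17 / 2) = 190 / 693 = 0.27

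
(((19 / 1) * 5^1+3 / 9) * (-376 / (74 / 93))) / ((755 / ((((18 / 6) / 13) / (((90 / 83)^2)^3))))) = -5239873363984963 / 618575180625000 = -8.47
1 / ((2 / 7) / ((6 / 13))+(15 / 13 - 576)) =-273 / 156764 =-0.00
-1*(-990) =990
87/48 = 29/16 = 1.81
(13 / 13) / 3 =1 / 3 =0.33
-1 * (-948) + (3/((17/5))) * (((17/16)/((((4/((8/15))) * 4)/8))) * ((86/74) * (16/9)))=315856/333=948.52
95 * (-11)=-1045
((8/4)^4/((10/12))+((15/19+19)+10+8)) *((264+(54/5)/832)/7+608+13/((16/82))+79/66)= 928070021237/22822800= 40664.16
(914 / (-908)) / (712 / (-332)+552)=-37931 / 20719652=-0.00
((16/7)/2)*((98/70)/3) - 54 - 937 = -14857/15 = -990.47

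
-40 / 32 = -5 / 4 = -1.25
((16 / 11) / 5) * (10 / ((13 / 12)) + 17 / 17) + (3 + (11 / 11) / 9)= 39172 / 6435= 6.09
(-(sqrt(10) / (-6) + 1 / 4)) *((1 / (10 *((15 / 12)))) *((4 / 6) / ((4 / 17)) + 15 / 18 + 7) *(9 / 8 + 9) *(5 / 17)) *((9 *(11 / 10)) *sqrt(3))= -2673 *sqrt(3) / 425 + 1782 *sqrt(30) / 425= 12.07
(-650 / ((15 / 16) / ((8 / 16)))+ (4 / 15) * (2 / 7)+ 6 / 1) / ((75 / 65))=-295.18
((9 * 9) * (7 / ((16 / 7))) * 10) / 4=19845 / 32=620.16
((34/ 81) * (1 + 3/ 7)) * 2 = 680/ 567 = 1.20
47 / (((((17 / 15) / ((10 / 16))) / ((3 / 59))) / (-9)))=-95175 / 8024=-11.86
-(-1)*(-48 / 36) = -4 / 3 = -1.33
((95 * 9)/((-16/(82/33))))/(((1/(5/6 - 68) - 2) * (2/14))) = 4709055/10208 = 461.31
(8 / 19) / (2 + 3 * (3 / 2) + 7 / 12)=96 / 1615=0.06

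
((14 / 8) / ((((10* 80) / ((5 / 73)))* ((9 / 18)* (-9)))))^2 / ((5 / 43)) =2107 / 221004288000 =0.00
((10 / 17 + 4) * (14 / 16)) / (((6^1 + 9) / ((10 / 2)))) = 91 / 68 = 1.34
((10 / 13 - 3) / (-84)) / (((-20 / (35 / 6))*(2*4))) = -29 / 29952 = -0.00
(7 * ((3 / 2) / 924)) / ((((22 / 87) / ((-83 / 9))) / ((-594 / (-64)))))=-21663 / 5632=-3.85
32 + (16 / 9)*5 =368 / 9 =40.89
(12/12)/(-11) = -0.09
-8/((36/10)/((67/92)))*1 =-335/207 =-1.62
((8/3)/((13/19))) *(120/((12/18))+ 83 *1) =39976/39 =1025.03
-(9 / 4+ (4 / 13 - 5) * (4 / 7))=157 / 364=0.43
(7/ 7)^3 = 1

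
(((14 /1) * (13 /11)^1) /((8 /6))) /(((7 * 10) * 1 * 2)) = 0.09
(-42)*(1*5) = -210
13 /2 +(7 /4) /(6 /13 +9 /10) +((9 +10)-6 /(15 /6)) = 21581 /885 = 24.39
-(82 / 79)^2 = -6724 / 6241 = -1.08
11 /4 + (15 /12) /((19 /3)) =56 /19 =2.95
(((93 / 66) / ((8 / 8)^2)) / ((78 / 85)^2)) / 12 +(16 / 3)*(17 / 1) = 90.81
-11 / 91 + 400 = 36389 / 91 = 399.88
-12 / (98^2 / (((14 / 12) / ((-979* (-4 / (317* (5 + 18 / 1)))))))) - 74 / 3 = -198813697 / 8059128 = -24.67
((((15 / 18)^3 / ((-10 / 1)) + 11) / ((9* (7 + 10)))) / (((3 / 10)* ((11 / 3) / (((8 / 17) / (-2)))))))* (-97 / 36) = 2292595 / 55619784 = 0.04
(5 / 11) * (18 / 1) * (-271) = -24390 / 11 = -2217.27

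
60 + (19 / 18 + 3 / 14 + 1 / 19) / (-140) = 10053217 / 167580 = 59.99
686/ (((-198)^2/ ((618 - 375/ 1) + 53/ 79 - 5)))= 718585/ 172062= 4.18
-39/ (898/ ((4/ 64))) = -39/ 14368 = -0.00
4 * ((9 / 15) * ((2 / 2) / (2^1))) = 6 / 5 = 1.20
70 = 70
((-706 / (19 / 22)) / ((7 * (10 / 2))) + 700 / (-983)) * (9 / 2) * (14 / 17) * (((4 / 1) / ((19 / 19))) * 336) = -190311883776 / 1587545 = -119878.10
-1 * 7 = -7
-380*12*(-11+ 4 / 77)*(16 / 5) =12301056 / 77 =159753.97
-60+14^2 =136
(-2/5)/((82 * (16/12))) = -3/820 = -0.00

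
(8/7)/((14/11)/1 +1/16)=1408/1645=0.86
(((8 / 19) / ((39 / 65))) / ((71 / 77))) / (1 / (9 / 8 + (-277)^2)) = 58396.04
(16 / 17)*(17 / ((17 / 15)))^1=240 / 17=14.12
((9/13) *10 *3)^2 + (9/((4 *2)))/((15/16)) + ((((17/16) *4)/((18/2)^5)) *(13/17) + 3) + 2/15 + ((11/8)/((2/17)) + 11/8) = 71652328933/159668496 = 448.76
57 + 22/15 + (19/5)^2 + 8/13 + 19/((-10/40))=-2416/975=-2.48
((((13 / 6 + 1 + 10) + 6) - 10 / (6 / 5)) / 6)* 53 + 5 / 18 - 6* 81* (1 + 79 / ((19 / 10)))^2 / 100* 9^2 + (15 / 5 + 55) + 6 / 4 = -713537.02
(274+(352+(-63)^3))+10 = -249411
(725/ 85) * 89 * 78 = 1006590/ 17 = 59211.18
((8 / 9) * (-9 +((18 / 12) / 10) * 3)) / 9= -38 / 45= -0.84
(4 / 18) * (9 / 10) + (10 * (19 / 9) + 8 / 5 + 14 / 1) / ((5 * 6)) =1.42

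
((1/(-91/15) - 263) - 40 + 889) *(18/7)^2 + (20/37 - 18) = 636211754/164983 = 3856.23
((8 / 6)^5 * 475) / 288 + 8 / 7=123896 / 15309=8.09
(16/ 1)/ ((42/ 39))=104/ 7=14.86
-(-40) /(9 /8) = 320 /9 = 35.56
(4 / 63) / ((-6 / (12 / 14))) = -4 / 441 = -0.01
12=12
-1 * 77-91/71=-5558/71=-78.28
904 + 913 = 1817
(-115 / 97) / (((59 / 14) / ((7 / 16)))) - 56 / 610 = -3000627 / 13964120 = -0.21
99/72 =11/8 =1.38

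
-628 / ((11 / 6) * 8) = -471 / 11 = -42.82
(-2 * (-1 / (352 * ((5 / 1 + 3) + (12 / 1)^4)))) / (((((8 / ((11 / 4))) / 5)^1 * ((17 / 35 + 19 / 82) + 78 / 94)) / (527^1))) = 177717575 / 1108309768192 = 0.00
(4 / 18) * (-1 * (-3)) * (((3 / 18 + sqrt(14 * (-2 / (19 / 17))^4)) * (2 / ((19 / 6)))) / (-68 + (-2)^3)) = -2312 * sqrt(14) / 130321- 1 / 1083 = -0.07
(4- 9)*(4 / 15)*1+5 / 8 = -17 / 24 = -0.71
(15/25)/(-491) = -0.00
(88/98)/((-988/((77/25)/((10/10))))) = -121/43225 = -0.00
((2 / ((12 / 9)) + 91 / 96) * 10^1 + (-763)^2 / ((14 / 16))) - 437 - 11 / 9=95748805 / 144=664922.26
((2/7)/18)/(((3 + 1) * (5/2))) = 1/630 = 0.00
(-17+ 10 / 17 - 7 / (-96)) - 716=-732.34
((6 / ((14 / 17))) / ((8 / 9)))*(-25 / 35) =-2295 / 392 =-5.85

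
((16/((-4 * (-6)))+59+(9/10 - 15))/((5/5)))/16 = 2.85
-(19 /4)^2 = -22.56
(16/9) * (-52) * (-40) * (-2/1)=-7395.56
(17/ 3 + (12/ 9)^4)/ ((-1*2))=-715/ 162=-4.41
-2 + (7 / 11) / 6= -125 / 66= -1.89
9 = 9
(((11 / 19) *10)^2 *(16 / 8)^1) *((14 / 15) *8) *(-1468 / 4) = -198943360 / 1083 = -183696.55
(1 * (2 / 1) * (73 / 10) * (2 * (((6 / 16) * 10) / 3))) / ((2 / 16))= 292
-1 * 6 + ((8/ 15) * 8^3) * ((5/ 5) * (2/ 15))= 6842/ 225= 30.41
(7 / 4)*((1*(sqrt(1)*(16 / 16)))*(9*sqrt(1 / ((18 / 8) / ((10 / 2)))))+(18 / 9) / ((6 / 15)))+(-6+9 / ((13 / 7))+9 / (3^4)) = 3607 / 468+21*sqrt(5) / 2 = 31.19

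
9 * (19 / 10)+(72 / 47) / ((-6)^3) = 24101 / 1410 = 17.09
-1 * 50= -50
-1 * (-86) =86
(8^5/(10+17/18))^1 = 589824/197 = 2994.03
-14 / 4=-7 / 2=-3.50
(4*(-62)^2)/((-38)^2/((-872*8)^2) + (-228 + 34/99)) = -18519596384256/274200517733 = -67.54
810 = 810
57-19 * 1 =38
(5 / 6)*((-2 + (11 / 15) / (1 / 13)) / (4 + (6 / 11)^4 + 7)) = 1654433 / 2922246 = 0.57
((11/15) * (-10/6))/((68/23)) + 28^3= 13434371/612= 21951.59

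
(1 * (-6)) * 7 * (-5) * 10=2100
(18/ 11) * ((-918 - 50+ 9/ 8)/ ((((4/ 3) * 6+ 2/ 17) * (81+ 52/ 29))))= -2.35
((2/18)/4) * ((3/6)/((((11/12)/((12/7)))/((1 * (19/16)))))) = 19/616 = 0.03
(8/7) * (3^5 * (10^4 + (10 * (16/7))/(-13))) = 1768728960/637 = 2776654.57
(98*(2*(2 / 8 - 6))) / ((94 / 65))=-73255 / 94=-779.31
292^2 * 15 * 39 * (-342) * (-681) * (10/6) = 19361702224800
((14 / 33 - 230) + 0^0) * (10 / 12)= -37715 / 198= -190.48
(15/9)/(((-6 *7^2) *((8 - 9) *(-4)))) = -5/3528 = -0.00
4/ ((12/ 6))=2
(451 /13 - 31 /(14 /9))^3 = 19400056703 /6028568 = 3218.02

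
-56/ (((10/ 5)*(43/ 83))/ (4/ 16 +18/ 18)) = -67.56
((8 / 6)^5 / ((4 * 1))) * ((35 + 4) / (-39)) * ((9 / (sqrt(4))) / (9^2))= -128 / 2187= -0.06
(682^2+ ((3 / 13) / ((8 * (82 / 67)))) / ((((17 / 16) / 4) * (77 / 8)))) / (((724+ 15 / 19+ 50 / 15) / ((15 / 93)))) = 103.03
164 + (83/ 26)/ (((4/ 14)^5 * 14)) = 472179/ 1664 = 283.76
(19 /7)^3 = 6859 /343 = 20.00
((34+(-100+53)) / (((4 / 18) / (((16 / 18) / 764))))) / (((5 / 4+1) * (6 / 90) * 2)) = -130 / 573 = -0.23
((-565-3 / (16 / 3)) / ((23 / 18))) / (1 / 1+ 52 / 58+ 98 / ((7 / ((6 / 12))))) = -787263 / 15824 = -49.75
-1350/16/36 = -75/32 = -2.34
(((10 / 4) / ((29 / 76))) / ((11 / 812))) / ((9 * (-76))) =-70 / 99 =-0.71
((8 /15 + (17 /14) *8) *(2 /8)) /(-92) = -269 /9660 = -0.03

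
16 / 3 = 5.33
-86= -86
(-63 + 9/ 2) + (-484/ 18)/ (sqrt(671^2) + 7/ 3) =-88688/ 1515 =-58.54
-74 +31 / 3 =-191 / 3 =-63.67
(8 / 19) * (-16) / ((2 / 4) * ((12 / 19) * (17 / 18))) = -384 / 17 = -22.59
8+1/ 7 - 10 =-13/ 7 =-1.86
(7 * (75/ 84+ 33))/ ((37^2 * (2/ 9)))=0.78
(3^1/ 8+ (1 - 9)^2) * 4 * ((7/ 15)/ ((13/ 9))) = 2163/ 26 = 83.19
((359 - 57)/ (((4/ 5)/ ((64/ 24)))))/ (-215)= -604/ 129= -4.68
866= 866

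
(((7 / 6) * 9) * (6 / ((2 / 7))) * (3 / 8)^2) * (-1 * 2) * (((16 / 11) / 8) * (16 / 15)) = -1323 / 110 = -12.03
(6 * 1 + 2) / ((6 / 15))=20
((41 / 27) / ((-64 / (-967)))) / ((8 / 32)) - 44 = 20639 / 432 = 47.78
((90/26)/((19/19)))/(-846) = -5/1222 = -0.00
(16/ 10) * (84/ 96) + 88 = 447/ 5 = 89.40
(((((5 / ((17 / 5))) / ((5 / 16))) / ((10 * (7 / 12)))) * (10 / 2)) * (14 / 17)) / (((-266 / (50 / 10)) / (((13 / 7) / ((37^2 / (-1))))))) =31200 / 368341771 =0.00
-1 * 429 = -429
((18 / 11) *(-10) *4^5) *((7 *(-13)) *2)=33546240 / 11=3049658.18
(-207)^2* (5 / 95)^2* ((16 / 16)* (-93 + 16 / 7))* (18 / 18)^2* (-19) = 27209115 / 133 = 204579.81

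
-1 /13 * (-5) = 5 /13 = 0.38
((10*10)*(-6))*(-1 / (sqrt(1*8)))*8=1200*sqrt(2)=1697.06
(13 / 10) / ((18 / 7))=91 / 180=0.51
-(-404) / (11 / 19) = 7676 / 11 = 697.82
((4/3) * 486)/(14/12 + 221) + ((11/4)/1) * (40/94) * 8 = 769256/62651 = 12.28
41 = 41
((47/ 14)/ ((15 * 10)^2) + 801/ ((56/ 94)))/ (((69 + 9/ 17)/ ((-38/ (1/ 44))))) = -1504797815741/ 46541250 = -32332.56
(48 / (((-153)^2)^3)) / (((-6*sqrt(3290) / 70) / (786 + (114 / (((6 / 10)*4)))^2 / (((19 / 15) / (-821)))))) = 1299218*sqrt(3290) / 66989067658407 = 0.00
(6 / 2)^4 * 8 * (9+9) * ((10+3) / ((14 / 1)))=75816 / 7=10830.86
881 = 881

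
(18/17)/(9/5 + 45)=0.02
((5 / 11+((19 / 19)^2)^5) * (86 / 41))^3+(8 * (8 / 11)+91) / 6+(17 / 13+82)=304919461257 / 2385080126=127.84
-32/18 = -16/9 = -1.78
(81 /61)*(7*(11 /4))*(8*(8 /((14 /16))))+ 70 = 1939.64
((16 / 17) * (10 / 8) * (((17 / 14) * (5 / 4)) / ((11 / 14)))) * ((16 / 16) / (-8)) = -25 / 88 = -0.28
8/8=1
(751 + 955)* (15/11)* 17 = 435030/11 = 39548.18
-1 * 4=-4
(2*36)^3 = 373248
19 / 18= 1.06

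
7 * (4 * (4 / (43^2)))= 0.06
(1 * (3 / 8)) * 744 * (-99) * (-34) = 939114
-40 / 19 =-2.11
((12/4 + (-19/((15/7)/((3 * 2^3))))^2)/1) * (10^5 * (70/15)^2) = 887622064000/9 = 98624673777.78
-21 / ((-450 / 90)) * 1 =21 / 5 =4.20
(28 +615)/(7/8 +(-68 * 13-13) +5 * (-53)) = -5144/9289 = -0.55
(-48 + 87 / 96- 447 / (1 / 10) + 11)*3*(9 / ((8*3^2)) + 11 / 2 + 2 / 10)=-78743.99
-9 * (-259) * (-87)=-202797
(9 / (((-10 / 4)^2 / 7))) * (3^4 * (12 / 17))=244944 / 425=576.34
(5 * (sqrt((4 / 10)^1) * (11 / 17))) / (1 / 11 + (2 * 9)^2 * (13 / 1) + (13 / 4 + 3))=0.00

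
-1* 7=-7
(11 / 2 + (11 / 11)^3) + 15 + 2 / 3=133 / 6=22.17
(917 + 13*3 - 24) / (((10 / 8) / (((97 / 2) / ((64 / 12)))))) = 67803 / 10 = 6780.30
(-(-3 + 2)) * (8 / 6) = 4 / 3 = 1.33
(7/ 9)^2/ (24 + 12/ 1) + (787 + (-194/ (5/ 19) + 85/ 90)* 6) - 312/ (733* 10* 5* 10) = -969996188023/ 267178500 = -3630.52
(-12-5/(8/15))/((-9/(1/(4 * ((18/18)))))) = 19/32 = 0.59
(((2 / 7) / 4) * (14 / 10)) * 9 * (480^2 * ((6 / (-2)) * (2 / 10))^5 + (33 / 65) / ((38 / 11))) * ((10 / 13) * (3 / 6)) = -9956681973 / 1605500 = -6201.61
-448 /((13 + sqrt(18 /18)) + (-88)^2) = -224 /3879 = -0.06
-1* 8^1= -8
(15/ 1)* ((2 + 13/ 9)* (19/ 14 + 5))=13795/ 42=328.45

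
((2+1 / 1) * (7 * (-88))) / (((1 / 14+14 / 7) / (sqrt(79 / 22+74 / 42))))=-56 * sqrt(1142526) / 29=-2064.06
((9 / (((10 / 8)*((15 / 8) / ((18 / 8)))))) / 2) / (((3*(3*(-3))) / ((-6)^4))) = -5184 / 25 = -207.36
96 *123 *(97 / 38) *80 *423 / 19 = 19379761920 / 361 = 53683551.02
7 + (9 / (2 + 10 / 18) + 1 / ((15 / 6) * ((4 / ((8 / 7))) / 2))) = 8654 / 805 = 10.75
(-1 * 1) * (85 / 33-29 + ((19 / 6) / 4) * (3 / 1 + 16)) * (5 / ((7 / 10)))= 75125 / 924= 81.30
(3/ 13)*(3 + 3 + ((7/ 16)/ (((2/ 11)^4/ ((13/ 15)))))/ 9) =1539691/ 149760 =10.28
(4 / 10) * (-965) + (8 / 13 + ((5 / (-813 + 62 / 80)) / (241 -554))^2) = -518082698548417490 / 1344326363500237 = -385.38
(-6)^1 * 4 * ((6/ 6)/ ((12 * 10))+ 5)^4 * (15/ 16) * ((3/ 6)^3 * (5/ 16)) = -130466162401/ 235929600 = -552.99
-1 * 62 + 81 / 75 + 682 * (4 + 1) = 83727 / 25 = 3349.08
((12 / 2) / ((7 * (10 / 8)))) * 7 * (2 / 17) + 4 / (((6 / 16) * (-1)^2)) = 2864 / 255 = 11.23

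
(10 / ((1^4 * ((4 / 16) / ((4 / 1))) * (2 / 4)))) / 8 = 40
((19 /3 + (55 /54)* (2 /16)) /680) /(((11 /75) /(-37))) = -516335 /215424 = -2.40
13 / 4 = 3.25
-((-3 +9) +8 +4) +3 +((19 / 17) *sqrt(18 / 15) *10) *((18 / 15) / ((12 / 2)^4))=-14.99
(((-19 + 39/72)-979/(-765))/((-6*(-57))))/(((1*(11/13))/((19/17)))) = -1366729/20599920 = -0.07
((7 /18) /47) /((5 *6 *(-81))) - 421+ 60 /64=-3454224373 /8223120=-420.06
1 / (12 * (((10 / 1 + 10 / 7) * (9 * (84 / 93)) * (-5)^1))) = -31 / 172800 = -0.00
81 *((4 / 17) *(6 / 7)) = 1944 / 119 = 16.34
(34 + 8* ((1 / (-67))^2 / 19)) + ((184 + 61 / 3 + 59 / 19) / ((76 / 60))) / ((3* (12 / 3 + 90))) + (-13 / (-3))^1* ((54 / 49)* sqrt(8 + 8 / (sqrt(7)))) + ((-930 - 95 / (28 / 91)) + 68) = -1038434031095 / 913978356 + 468* sqrt(14* sqrt(7) + 98) / 343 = -1120.31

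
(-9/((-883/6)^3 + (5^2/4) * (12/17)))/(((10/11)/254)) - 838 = -4458115951814/5319952445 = -838.00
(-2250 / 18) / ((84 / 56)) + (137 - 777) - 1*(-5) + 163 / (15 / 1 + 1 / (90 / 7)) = -2880325 / 4071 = -707.52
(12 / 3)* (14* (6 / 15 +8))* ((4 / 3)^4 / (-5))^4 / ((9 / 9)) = 3367254360064 / 44840334375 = 75.09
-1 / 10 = -0.10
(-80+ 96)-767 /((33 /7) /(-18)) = 32390 /11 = 2944.55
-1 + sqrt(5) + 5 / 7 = -2 / 7 + sqrt(5) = 1.95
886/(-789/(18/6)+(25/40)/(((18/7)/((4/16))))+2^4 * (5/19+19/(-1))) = -9696384/6158503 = -1.57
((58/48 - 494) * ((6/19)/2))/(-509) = 11827/77368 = 0.15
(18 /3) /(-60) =-1 /10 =-0.10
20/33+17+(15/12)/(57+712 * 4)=1350277/76692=17.61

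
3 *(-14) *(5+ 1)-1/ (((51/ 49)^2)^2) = -1710595453/ 6765201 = -252.85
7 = 7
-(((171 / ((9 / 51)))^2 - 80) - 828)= -938053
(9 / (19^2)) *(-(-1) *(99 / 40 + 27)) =0.73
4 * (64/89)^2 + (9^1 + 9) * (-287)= -40903502/7921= -5163.93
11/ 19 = 0.58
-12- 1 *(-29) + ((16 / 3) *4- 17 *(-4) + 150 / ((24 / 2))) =118.83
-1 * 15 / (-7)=15 / 7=2.14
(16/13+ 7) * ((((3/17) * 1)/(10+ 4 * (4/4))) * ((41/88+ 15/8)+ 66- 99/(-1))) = 2363523/136136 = 17.36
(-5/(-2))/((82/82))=5/2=2.50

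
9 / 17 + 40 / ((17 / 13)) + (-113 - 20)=-1732 / 17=-101.88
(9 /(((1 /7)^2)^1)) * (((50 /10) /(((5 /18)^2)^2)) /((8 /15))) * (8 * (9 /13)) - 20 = 1249942732 /325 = 3845977.64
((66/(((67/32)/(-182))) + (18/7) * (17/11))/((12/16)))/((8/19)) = -18154.82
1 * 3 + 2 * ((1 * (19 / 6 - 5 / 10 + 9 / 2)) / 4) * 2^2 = 52 / 3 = 17.33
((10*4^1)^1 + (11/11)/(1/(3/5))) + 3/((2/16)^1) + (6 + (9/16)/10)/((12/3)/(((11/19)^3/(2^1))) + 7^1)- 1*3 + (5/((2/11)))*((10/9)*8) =28299956707/92432160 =306.17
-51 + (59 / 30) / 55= -84091 / 1650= -50.96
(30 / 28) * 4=30 / 7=4.29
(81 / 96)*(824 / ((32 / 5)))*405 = 43996.29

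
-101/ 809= -0.12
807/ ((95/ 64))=51648/ 95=543.66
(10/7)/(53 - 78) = -2/35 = -0.06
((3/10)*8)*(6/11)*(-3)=-216/55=-3.93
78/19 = 4.11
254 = 254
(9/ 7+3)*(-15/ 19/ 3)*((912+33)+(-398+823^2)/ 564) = -30247775/ 12502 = -2419.43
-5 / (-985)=1 / 197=0.01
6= 6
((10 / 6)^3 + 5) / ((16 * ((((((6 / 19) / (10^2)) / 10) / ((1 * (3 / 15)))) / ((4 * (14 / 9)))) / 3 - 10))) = -1729000 / 28727757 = -0.06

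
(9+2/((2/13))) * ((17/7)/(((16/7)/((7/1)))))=1309/8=163.62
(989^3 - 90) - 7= 967361572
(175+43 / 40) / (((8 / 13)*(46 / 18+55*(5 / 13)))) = 10712403 / 887680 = 12.07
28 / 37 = 0.76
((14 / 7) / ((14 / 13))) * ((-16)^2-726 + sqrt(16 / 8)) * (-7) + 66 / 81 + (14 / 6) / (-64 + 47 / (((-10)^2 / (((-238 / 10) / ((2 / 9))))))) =6092.41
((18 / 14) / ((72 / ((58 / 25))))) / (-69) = -29 / 48300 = -0.00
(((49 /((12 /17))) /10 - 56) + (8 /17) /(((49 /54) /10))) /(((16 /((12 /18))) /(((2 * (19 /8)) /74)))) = -83323949 /710115840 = -0.12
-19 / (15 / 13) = -247 / 15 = -16.47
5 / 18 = 0.28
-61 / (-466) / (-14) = -61 / 6524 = -0.01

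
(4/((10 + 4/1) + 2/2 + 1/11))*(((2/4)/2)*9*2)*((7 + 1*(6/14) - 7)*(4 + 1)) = 1485/581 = 2.56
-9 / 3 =-3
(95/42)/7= 95/294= 0.32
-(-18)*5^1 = 90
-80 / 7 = -11.43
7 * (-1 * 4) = -28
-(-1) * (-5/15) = -1/3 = -0.33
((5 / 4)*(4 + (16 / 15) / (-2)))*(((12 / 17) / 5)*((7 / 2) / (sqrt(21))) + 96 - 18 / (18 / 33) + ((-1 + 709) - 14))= 26*sqrt(21) / 255 + 9841 / 3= 3280.80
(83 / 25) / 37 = 83 / 925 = 0.09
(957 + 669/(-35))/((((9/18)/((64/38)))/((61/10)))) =64076352/3325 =19271.08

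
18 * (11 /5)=198 /5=39.60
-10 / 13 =-0.77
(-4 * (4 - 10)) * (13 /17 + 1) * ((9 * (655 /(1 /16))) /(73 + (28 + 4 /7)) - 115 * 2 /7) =356652000 /9401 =37937.67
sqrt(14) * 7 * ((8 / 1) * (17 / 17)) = 209.53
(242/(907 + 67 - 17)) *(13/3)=286/261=1.10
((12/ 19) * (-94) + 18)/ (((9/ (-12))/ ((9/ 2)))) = 4716/ 19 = 248.21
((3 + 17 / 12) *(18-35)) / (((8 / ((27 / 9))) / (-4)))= 901 / 8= 112.62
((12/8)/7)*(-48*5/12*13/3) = -130/7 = -18.57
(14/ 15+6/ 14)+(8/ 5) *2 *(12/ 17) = 6463/ 1785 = 3.62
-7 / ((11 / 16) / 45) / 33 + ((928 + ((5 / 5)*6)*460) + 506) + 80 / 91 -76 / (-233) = 10727442458 / 2565563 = 4181.32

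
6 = 6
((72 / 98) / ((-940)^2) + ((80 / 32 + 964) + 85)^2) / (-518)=-2134.46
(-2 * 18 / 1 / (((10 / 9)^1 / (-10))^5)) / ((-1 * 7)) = -2125764 / 7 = -303680.57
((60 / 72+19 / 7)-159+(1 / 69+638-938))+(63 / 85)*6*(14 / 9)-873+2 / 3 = -108455287 / 82110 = -1320.85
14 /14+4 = 5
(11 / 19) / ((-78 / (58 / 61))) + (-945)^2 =40365622706 / 45201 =893024.99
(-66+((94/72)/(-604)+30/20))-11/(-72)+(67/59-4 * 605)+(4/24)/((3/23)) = -353785087/142544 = -2481.94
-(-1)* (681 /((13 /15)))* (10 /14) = 51075 /91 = 561.26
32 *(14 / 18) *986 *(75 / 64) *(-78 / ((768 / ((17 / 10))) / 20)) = -19066775 / 192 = -99306.12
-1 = -1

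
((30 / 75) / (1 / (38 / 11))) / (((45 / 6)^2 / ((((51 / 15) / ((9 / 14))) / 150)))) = 36176 / 41765625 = 0.00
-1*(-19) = 19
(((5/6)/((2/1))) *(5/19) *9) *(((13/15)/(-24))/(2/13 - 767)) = 845/18183456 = 0.00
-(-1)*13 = 13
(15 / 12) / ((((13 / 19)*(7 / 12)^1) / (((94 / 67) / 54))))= 4465 / 54873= 0.08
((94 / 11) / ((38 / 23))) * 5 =5405 / 209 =25.86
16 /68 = 4 /17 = 0.24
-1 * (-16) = 16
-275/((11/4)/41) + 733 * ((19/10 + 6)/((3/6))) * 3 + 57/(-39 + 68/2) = 153164/5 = 30632.80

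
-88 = -88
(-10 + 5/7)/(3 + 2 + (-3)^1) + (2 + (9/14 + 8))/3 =-23/21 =-1.10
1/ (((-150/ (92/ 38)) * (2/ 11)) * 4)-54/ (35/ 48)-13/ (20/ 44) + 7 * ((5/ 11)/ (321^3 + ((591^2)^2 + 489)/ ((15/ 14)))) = -10265768545655782301/ 99978914566561800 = -102.68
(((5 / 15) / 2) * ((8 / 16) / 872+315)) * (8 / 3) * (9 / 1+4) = 7141693 / 3924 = 1820.00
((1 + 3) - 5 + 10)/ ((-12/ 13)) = -39/ 4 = -9.75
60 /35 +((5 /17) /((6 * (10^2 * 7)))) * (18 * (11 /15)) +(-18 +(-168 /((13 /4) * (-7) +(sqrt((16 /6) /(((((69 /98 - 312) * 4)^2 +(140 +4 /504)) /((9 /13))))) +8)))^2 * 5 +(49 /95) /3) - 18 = 614.62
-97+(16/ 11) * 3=-92.64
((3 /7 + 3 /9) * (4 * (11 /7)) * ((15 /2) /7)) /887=1760 /304241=0.01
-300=-300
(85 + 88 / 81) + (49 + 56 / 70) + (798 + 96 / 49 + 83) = 20218991 / 19845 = 1018.85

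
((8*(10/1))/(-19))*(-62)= 4960/19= 261.05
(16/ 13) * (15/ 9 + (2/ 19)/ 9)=4592/ 2223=2.07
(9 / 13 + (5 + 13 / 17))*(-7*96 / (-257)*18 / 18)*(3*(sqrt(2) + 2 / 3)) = 1917888 / 56797 + 2876832*sqrt(2) / 56797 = 105.40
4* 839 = 3356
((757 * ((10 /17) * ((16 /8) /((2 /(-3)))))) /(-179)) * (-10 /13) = -227100 /39559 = -5.74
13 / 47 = 0.28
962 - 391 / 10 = 9229 / 10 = 922.90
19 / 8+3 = 43 / 8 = 5.38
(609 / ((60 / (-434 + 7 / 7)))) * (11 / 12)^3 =-116993569 / 34560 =-3385.23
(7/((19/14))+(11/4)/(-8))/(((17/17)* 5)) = 2927/3040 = 0.96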